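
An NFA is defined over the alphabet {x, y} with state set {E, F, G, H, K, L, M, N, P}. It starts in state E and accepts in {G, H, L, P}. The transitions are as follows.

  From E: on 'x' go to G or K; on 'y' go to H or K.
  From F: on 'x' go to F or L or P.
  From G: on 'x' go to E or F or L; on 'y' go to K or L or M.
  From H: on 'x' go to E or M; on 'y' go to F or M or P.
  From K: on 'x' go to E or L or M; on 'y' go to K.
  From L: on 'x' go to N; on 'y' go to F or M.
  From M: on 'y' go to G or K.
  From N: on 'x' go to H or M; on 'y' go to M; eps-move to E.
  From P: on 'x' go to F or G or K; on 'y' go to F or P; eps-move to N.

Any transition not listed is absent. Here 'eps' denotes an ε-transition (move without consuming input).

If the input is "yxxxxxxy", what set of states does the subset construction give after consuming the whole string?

{E, F, G, H, K, L, M, N, P}

Start in {E}.
Read 'y': {E} → {H, K}.
Read 'x': {H, K} → {E, L, M}.
Read 'x': {E, L, M} → {E, G, K, N}.
Read 'x': {E, G, K, N} → {E, F, G, H, K, L, M}.
Read 'x': {E, F, G, H, K, L, M} → {E, F, G, K, L, M, N, P}.
Read 'x': {E, F, G, K, L, M, N, P} → {E, F, G, H, K, L, M, N, P}.
Read 'x': {E, F, G, H, K, L, M, N, P} → {E, F, G, H, K, L, M, N, P}.
Read 'y': {E, F, G, H, K, L, M, N, P} → {E, F, G, H, K, L, M, N, P}.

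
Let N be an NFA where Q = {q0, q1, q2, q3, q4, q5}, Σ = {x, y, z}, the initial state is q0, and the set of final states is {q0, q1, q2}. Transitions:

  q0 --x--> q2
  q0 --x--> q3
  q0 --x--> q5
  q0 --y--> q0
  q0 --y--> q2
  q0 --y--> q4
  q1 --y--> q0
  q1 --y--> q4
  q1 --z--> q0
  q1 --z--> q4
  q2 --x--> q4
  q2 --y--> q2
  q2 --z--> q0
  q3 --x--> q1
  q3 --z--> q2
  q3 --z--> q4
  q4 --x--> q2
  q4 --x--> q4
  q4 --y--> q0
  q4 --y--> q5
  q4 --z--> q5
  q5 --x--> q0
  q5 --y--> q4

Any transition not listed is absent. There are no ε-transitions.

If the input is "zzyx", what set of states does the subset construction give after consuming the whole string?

Start in {q0}.
Read 'z': {q0} → ∅.
The set is empty and remains empty for the remaining 3 symbols.

∅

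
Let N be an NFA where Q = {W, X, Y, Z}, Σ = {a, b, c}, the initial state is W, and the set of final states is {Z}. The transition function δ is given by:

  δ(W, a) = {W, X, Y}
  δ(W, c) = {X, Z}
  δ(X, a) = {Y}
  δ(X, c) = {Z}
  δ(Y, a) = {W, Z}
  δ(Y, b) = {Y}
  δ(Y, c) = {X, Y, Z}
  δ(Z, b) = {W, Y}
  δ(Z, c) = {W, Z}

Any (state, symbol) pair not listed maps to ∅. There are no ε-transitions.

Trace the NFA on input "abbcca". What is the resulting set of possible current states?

{W, X, Y, Z}

Start in {W}.
Read 'a': {W} → {W, X, Y}.
Read 'b': {W, X, Y} → {Y}.
Read 'b': {Y} → {Y}.
Read 'c': {Y} → {X, Y, Z}.
Read 'c': {X, Y, Z} → {W, X, Y, Z}.
Read 'a': {W, X, Y, Z} → {W, X, Y, Z}.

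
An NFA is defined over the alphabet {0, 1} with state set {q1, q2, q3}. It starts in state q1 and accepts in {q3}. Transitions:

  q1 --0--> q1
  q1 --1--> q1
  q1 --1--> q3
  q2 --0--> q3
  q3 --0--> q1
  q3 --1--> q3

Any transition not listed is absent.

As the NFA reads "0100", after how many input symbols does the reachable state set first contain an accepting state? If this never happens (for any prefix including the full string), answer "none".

Start in {q1}.
Read '0': {q1} → {q1}.
Read '1': {q1} → {q1, q3}.
None of the earlier sets intersect F, but {q1, q3} does.

2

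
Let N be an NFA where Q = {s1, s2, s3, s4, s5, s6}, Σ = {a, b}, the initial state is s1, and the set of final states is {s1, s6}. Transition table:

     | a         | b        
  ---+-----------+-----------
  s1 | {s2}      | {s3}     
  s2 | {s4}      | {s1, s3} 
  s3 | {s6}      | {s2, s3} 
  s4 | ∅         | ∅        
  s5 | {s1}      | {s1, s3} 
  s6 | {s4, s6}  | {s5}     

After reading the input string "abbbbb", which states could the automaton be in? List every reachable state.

Start in {s1}.
Read 'a': s1→{s2}; now {s2}.
Read 'b': s2→{s1, s3}; now {s1, s3}.
Read 'b': s1→{s3}, s3→{s2, s3}; now {s2, s3}.
Read 'b': s2→{s1, s3}, s3→{s2, s3}; now {s1, s2, s3}.
Read 'b': s1→{s3}, s2→{s1, s3}, s3→{s2, s3}; now {s1, s2, s3}.
Read 'b': s1→{s3}, s2→{s1, s3}, s3→{s2, s3}; now {s1, s2, s3}.

{s1, s2, s3}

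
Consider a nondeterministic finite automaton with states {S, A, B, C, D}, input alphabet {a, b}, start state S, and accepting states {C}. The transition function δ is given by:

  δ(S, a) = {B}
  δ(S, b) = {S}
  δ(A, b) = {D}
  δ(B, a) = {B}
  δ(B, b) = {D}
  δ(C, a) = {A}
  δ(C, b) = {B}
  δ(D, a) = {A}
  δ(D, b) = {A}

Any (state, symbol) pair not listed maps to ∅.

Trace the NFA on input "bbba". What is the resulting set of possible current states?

{B}

Start in {S}.
Read 'b': {S} → {S}.
Read 'b': {S} → {S}.
Read 'b': {S} → {S}.
Read 'a': {S} → {B}.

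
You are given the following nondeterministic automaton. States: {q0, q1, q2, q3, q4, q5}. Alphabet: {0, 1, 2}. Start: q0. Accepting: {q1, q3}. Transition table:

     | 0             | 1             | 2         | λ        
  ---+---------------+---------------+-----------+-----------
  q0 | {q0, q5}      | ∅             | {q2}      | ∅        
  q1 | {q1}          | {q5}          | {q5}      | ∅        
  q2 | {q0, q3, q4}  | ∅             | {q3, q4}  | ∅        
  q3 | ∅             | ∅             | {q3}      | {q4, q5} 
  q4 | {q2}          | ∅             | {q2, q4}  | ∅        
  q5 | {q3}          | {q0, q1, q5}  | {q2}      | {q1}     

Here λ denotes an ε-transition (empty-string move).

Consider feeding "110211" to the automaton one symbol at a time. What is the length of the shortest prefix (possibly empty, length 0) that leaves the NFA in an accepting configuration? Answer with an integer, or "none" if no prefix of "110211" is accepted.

none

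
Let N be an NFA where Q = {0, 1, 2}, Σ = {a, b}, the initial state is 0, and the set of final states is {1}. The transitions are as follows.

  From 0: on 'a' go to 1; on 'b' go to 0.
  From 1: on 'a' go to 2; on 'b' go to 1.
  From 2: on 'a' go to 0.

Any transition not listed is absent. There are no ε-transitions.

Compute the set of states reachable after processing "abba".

Start in {0}.
Read 'a': 0→{1}; now {1}.
Read 'b': 1→{1}; now {1}.
Read 'b': 1→{1}; now {1}.
Read 'a': 1→{2}; now {2}.

{2}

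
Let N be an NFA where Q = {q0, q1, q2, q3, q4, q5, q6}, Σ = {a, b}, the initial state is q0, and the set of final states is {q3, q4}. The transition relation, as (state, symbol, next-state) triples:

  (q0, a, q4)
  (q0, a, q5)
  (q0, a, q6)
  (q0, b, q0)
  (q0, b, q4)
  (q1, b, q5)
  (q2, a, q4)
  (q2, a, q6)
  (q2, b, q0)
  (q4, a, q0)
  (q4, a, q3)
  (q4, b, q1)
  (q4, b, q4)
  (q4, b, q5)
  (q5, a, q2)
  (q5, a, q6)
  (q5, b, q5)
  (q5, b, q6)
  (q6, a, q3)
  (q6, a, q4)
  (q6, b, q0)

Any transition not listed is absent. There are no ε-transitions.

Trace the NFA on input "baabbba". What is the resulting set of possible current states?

Start in {q0}.
Read 'b': {q0} → {q0, q4}.
Read 'a': {q0, q4} → {q0, q3, q4, q5, q6}.
Read 'a': {q0, q3, q4, q5, q6} → {q0, q2, q3, q4, q5, q6}.
Read 'b': {q0, q2, q3, q4, q5, q6} → {q0, q1, q4, q5, q6}.
Read 'b': {q0, q1, q4, q5, q6} → {q0, q1, q4, q5, q6}.
Read 'b': {q0, q1, q4, q5, q6} → {q0, q1, q4, q5, q6}.
Read 'a': {q0, q1, q4, q5, q6} → {q0, q2, q3, q4, q5, q6}.

{q0, q2, q3, q4, q5, q6}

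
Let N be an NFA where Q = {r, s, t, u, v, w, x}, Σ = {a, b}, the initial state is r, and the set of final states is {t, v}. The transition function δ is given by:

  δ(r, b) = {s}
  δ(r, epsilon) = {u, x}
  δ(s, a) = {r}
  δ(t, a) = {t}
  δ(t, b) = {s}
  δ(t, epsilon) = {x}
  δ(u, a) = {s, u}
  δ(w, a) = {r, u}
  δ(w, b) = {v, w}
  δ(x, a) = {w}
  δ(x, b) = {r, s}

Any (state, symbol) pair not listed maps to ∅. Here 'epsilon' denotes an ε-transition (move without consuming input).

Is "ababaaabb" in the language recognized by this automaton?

Yes

Start: ε-closure({r}) = {r, u, x}.
Read 'a': r→∅, u→{s, u}, x→{w}; now {s, u, w}.
Read 'b': s→∅, u→∅, w→{v, w}; now {v, w}.
Read 'a': v→∅, w→{r, u}; union {r, u}; ε-closure = {r, u, x}.
Read 'b': r→{s}, u→∅, x→{r, s}; union {r, s}; ε-closure = {r, s, u, x}.
Read 'a': r→∅, s→{r}, u→{s, u}, x→{w}; union {r, s, u, w}; ε-closure = {r, s, u, w, x}.
Read 'a': r→∅, s→{r}, u→{s, u}, w→{r, u}, x→{w}; union {r, s, u, w}; ε-closure = {r, s, u, w, x}.
Read 'a': r→∅, s→{r}, u→{s, u}, w→{r, u}, x→{w}; union {r, s, u, w}; ε-closure = {r, s, u, w, x}.
Read 'b': r→{s}, s→∅, u→∅, w→{v, w}, x→{r, s}; union {r, s, v, w}; ε-closure = {r, s, u, v, w, x}.
Read 'b': r→{s}, s→∅, u→∅, v→∅, w→{v, w}, x→{r, s}; union {r, s, v, w}; ε-closure = {r, s, u, v, w, x}.
The final set {r, s, u, v, w, x} contains the accepting state v.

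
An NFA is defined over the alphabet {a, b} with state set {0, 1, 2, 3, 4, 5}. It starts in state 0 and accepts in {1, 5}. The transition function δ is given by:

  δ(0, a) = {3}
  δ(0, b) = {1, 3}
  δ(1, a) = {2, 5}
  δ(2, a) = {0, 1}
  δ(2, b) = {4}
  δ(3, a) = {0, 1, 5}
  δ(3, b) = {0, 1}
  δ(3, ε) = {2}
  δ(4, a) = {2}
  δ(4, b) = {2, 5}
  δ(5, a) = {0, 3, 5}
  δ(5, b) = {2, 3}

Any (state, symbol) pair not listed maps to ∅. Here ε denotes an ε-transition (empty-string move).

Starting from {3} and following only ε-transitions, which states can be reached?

{2, 3}

Begin with {3}.
ε-move 3 → 2; add 2.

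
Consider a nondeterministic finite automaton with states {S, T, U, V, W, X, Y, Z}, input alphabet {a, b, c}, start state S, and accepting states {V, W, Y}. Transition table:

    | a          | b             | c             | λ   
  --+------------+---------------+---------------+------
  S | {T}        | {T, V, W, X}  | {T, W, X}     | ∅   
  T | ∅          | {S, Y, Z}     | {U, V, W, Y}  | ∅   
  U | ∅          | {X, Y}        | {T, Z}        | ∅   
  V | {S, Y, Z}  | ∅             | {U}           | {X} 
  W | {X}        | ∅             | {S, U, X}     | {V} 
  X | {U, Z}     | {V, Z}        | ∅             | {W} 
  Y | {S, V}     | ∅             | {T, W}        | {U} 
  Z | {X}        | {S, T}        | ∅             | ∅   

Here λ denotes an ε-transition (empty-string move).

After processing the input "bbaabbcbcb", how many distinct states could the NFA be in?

8

Start in {S}.
Read 'b': S→{T, V, W, X}; now {T, V, W, X}.
Read 'b': T→{S, Y, Z}, V→∅, W→∅, X→{V, Z}; union {S, V, Y, Z}; ε-closure = {S, U, V, W, X, Y, Z}.
Read 'a': S→{T}, U→∅, V→{S, Y, Z}, W→{X}, X→{U, Z}, Y→{S, V}, Z→{X}; union {S, T, U, V, X, Y, Z}; ε-closure = {S, T, U, V, W, X, Y, Z}.
Read 'a': S→{T}, T→∅, U→∅, V→{S, Y, Z}, W→{X}, X→{U, Z}, Y→{S, V}, Z→{X}; union {S, T, U, V, X, Y, Z}; ε-closure = {S, T, U, V, W, X, Y, Z}.
Read 'b': S→{T, V, W, X}, T→{S, Y, Z}, U→{X, Y}, V→∅, W→∅, X→{V, Z}, Y→∅, Z→{S, T}; union {S, T, V, W, X, Y, Z}; ε-closure = {S, T, U, V, W, X, Y, Z}.
Read 'b': S→{T, V, W, X}, T→{S, Y, Z}, U→{X, Y}, V→∅, W→∅, X→{V, Z}, Y→∅, Z→{S, T}; union {S, T, V, W, X, Y, Z}; ε-closure = {S, T, U, V, W, X, Y, Z}.
Read 'c': S→{T, W, X}, T→{U, V, W, Y}, U→{T, Z}, V→{U}, W→{S, U, X}, X→∅, Y→{T, W}, Z→∅; now {S, T, U, V, W, X, Y, Z}.
Read 'b': S→{T, V, W, X}, T→{S, Y, Z}, U→{X, Y}, V→∅, W→∅, X→{V, Z}, Y→∅, Z→{S, T}; union {S, T, V, W, X, Y, Z}; ε-closure = {S, T, U, V, W, X, Y, Z}.
Read 'c': S→{T, W, X}, T→{U, V, W, Y}, U→{T, Z}, V→{U}, W→{S, U, X}, X→∅, Y→{T, W}, Z→∅; now {S, T, U, V, W, X, Y, Z}.
Read 'b': S→{T, V, W, X}, T→{S, Y, Z}, U→{X, Y}, V→∅, W→∅, X→{V, Z}, Y→∅, Z→{S, T}; union {S, T, V, W, X, Y, Z}; ε-closure = {S, T, U, V, W, X, Y, Z}.
That set has 8 states.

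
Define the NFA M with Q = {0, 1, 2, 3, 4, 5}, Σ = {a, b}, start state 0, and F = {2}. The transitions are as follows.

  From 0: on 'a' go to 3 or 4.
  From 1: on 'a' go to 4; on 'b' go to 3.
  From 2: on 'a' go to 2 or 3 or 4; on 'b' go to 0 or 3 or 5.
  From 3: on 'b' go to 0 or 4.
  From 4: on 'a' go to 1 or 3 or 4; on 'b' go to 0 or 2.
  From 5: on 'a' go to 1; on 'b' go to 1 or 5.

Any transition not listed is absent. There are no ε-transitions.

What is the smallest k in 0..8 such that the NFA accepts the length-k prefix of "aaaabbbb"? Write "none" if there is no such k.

5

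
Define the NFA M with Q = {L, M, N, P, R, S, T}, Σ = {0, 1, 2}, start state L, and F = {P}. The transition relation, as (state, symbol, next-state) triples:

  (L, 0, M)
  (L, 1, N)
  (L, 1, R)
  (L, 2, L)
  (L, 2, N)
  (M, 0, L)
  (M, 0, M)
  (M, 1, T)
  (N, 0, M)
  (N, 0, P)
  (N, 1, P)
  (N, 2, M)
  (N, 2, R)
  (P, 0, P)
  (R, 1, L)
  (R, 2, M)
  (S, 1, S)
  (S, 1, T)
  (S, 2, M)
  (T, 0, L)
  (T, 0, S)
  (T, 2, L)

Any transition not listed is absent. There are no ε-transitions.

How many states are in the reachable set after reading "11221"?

5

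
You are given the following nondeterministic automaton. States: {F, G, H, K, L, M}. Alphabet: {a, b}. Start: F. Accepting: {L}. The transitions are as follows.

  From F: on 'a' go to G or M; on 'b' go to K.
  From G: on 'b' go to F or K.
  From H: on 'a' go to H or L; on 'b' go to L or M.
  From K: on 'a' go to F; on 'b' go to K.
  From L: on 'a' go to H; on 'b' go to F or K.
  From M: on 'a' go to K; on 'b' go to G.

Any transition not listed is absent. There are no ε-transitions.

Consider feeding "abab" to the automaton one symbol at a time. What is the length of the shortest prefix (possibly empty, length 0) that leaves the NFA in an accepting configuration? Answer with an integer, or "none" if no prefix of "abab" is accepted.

none

Start in {F}.
Read 'a': F→{G, M}; now {G, M}.
Read 'b': G→{F, K}, M→{G}; now {F, G, K}.
Read 'a': F→{G, M}, G→∅, K→{F}; now {F, G, M}.
Read 'b': F→{K}, G→{F, K}, M→{G}; now {F, G, K}.
No reachable set along the way intersects F.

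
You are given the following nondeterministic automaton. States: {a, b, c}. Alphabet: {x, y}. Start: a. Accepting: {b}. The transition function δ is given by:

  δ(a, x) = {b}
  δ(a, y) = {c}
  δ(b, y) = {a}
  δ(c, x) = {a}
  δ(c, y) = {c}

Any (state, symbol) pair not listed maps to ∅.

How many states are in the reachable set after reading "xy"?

1

Start in {a}.
Read 'x': {a} → {b}.
Read 'y': {b} → {a}.
That set has 1 state.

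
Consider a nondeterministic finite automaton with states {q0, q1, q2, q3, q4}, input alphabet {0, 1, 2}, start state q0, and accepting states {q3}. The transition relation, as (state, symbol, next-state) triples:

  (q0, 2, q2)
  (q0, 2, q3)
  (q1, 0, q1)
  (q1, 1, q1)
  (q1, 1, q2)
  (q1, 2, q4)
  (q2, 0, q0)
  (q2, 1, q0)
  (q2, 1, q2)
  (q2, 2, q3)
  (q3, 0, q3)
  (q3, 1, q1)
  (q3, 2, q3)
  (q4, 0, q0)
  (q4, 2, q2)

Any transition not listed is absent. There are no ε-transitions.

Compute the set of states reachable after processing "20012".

Start in {q0}.
Read '2': q0→{q2, q3}; now {q2, q3}.
Read '0': q2→{q0}, q3→{q3}; now {q0, q3}.
Read '0': q0→∅, q3→{q3}; now {q3}.
Read '1': q3→{q1}; now {q1}.
Read '2': q1→{q4}; now {q4}.

{q4}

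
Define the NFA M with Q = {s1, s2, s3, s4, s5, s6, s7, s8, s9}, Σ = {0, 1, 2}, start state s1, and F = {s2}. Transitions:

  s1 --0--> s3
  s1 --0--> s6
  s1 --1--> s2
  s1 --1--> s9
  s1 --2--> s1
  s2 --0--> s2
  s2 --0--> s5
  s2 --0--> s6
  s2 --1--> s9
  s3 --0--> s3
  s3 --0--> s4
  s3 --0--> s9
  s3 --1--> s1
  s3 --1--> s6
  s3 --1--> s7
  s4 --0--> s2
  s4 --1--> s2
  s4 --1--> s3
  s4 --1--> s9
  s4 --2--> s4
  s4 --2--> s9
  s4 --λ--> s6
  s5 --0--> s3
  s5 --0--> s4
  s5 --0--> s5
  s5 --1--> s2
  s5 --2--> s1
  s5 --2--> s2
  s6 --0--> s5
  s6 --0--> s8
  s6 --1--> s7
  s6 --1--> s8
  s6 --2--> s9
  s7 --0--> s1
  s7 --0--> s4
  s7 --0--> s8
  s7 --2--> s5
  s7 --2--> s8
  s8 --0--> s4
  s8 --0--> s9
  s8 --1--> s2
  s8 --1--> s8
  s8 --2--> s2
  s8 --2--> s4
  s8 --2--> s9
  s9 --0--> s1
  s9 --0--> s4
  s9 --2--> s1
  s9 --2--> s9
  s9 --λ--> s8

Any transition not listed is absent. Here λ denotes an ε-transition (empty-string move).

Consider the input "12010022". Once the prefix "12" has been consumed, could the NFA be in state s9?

Yes

Start in {s1}.
Read '1': {s1} → {s2, s8, s9}.
Read '2': {s2, s8, s9} → {s1, s2, s4, s6, s8, s9}.
State s9 is in {s1, s2, s4, s6, s8, s9}.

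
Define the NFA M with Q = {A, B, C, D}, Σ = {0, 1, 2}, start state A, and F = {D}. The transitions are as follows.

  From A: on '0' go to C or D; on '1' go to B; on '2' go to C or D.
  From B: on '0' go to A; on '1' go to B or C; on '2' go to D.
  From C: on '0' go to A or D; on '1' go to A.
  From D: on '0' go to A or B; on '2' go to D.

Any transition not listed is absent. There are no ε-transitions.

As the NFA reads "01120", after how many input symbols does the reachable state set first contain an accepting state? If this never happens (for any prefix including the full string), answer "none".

1

Start in {A}.
Read '0': A→{C, D}; now {C, D}.
None of the earlier sets intersect F, but {C, D} does.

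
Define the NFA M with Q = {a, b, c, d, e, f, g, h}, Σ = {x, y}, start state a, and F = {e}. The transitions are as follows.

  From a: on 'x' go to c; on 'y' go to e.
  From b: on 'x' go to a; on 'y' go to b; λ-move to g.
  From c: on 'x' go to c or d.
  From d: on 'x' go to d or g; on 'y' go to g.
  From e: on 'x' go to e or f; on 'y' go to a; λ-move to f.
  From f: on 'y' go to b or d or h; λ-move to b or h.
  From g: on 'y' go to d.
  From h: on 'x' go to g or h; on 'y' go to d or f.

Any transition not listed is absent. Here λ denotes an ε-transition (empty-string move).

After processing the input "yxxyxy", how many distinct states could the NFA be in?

7

Start in {a}.
Read 'y': a→{e}; union {e}; ε-closure = {b, e, f, g, h}.
Read 'x': b→{a}, e→{e, f}, f→∅, g→∅, h→{g, h}; union {a, e, f, g, h}; ε-closure = {a, b, e, f, g, h}.
Read 'x': a→{c}, b→{a}, e→{e, f}, f→∅, g→∅, h→{g, h}; union {a, c, e, f, g, h}; ε-closure = {a, b, c, e, f, g, h}.
Read 'y': a→{e}, b→{b}, c→∅, e→{a}, f→{b, d, h}, g→{d}, h→{d, f}; union {a, b, d, e, f, h}; ε-closure = {a, b, d, e, f, g, h}.
Read 'x': a→{c}, b→{a}, d→{d, g}, e→{e, f}, f→∅, g→∅, h→{g, h}; union {a, c, d, e, f, g, h}; ε-closure = {a, b, c, d, e, f, g, h}.
Read 'y': a→{e}, b→{b}, c→∅, d→{g}, e→{a}, f→{b, d, h}, g→{d}, h→{d, f}; now {a, b, d, e, f, g, h}.
That set has 7 states.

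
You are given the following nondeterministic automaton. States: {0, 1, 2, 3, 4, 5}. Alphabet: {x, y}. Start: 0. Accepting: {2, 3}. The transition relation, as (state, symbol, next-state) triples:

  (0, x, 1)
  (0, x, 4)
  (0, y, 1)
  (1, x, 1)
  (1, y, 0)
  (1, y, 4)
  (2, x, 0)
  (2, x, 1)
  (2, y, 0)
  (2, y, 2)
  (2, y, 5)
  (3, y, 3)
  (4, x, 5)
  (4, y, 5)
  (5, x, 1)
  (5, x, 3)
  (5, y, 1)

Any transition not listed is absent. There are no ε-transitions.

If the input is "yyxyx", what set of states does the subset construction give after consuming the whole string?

{1, 3, 4, 5}

Start in {0}.
Read 'y': 0→{1}; now {1}.
Read 'y': 1→{0, 4}; now {0, 4}.
Read 'x': 0→{1, 4}, 4→{5}; now {1, 4, 5}.
Read 'y': 1→{0, 4}, 4→{5}, 5→{1}; now {0, 1, 4, 5}.
Read 'x': 0→{1, 4}, 1→{1}, 4→{5}, 5→{1, 3}; now {1, 3, 4, 5}.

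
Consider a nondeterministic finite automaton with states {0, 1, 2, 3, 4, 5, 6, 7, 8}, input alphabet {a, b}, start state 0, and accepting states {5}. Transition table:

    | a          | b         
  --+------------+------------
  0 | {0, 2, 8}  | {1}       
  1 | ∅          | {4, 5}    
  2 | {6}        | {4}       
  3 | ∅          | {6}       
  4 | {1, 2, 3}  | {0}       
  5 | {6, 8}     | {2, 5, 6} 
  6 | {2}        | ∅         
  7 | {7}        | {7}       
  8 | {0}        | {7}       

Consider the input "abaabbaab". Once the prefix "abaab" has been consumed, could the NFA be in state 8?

Start in {0}.
Read 'a': {0} → {0, 2, 8}.
Read 'b': {0, 2, 8} → {1, 4, 7}.
Read 'a': {1, 4, 7} → {1, 2, 3, 7}.
Read 'a': {1, 2, 3, 7} → {6, 7}.
Read 'b': {6, 7} → {7}.
State 8 is not in {7}.

No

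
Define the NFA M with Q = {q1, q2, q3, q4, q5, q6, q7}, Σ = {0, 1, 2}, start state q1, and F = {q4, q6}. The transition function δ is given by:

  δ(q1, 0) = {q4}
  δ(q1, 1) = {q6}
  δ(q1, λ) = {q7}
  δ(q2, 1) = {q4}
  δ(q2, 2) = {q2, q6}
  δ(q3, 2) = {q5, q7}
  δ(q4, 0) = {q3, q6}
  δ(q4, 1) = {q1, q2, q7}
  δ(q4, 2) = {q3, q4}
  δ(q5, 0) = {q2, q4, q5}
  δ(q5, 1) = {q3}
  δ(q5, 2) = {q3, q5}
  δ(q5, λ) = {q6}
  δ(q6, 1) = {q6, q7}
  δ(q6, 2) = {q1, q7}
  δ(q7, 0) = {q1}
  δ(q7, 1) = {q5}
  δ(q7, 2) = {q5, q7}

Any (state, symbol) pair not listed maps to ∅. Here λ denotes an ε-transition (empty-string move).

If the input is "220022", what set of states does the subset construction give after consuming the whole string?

Start: ε-closure({q1}) = {q1, q7}.
Read '2': {q1, q7} → {q5, q6, q7}.
Read '2': {q5, q6, q7} → {q1, q3, q5, q6, q7}.
Read '0': {q1, q3, q5, q6, q7} → {q1, q2, q4, q5, q6, q7}.
Read '0': {q1, q2, q4, q5, q6, q7} → {q1, q2, q3, q4, q5, q6, q7}.
Read '2': {q1, q2, q3, q4, q5, q6, q7} → {q1, q2, q3, q4, q5, q6, q7}.
Read '2': {q1, q2, q3, q4, q5, q6, q7} → {q1, q2, q3, q4, q5, q6, q7}.

{q1, q2, q3, q4, q5, q6, q7}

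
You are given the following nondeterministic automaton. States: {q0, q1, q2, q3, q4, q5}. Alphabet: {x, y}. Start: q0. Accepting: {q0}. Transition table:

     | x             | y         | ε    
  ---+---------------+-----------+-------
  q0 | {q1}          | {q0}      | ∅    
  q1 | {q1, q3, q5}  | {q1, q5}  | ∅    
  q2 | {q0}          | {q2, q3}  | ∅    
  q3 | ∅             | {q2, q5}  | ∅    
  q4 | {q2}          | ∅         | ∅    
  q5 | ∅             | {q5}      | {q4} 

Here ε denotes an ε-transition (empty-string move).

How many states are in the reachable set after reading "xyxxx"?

6

Start in {q0}.
Read 'x': {q0} → {q1}.
Read 'y': {q1} → {q1, q4, q5}.
Read 'x': {q1, q4, q5} → {q1, q2, q3, q4, q5}.
Read 'x': {q1, q2, q3, q4, q5} → {q0, q1, q2, q3, q4, q5}.
Read 'x': {q0, q1, q2, q3, q4, q5} → {q0, q1, q2, q3, q4, q5}.
That set has 6 states.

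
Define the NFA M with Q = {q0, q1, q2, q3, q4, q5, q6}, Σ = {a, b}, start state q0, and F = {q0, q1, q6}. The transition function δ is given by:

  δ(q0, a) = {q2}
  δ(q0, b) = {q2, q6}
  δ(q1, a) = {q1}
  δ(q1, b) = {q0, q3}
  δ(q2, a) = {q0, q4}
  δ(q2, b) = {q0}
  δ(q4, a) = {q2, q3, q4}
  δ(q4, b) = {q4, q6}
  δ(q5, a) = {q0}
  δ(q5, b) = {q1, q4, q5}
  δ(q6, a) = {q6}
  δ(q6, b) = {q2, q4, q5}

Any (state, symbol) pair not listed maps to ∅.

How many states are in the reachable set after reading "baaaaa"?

5

Start in {q0}.
Read 'b': {q0} → {q2, q6}.
Read 'a': {q2, q6} → {q0, q4, q6}.
Read 'a': {q0, q4, q6} → {q2, q3, q4, q6}.
Read 'a': {q2, q3, q4, q6} → {q0, q2, q3, q4, q6}.
Read 'a': {q0, q2, q3, q4, q6} → {q0, q2, q3, q4, q6}.
Read 'a': {q0, q2, q3, q4, q6} → {q0, q2, q3, q4, q6}.
That set has 5 states.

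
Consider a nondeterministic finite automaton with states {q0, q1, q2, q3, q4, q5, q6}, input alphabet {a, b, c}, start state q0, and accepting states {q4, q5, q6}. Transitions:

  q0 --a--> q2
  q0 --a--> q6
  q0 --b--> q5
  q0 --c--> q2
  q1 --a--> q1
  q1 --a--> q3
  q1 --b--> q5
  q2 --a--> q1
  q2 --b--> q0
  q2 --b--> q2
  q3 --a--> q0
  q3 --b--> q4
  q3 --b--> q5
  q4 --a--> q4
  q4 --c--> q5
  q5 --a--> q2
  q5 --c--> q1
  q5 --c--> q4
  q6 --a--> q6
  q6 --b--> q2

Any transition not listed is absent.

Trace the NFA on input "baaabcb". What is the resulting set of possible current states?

{q5}

Start in {q0}.
Read 'b': q0→{q5}; now {q5}.
Read 'a': q5→{q2}; now {q2}.
Read 'a': q2→{q1}; now {q1}.
Read 'a': q1→{q1, q3}; now {q1, q3}.
Read 'b': q1→{q5}, q3→{q4, q5}; now {q4, q5}.
Read 'c': q4→{q5}, q5→{q1, q4}; now {q1, q4, q5}.
Read 'b': q1→{q5}, q4→∅, q5→∅; now {q5}.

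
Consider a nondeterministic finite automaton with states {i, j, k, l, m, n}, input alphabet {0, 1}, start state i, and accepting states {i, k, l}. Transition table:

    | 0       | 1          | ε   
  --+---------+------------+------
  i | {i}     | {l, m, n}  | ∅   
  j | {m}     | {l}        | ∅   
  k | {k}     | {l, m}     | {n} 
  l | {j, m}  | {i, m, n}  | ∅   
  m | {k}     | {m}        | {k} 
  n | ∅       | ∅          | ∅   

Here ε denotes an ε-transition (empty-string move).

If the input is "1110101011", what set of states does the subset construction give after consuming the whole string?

{i, k, l, m, n}

Start in {i}.
Read '1': i→{l, m, n}; union {l, m, n}; ε-closure = {k, l, m, n}.
Read '1': k→{l, m}, l→{i, m, n}, m→{m}, n→∅; union {i, l, m, n}; ε-closure = {i, k, l, m, n}.
Read '1': i→{l, m, n}, k→{l, m}, l→{i, m, n}, m→{m}, n→∅; union {i, l, m, n}; ε-closure = {i, k, l, m, n}.
Read '0': i→{i}, k→{k}, l→{j, m}, m→{k}, n→∅; union {i, j, k, m}; ε-closure = {i, j, k, m, n}.
Read '1': i→{l, m, n}, j→{l}, k→{l, m}, m→{m}, n→∅; union {l, m, n}; ε-closure = {k, l, m, n}.
Read '0': k→{k}, l→{j, m}, m→{k}, n→∅; union {j, k, m}; ε-closure = {j, k, m, n}.
Read '1': j→{l}, k→{l, m}, m→{m}, n→∅; union {l, m}; ε-closure = {k, l, m, n}.
Read '0': k→{k}, l→{j, m}, m→{k}, n→∅; union {j, k, m}; ε-closure = {j, k, m, n}.
Read '1': j→{l}, k→{l, m}, m→{m}, n→∅; union {l, m}; ε-closure = {k, l, m, n}.
Read '1': k→{l, m}, l→{i, m, n}, m→{m}, n→∅; union {i, l, m, n}; ε-closure = {i, k, l, m, n}.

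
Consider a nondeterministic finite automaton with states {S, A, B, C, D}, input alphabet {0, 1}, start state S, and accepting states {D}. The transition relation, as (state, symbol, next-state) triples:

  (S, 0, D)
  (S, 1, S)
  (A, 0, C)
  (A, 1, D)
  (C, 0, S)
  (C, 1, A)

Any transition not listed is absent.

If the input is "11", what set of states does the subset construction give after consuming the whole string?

Start in {S}.
Read '1': S→{S}; now {S}.
Read '1': S→{S}; now {S}.

{S}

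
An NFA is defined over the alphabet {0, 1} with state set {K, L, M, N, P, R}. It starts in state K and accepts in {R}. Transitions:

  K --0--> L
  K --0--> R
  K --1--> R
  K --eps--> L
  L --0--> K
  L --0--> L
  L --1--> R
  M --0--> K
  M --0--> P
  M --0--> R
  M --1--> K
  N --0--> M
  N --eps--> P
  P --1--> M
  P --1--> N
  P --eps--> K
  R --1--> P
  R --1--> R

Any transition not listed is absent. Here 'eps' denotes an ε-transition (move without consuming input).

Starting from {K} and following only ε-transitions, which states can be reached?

{K, L}

Begin with {K}.
ε-move K → L; add L.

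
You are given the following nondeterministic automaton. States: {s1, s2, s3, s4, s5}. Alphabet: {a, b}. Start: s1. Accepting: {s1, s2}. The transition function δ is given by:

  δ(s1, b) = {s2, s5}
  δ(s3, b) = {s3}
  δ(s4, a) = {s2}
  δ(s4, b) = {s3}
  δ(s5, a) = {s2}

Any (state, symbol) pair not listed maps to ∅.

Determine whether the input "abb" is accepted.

No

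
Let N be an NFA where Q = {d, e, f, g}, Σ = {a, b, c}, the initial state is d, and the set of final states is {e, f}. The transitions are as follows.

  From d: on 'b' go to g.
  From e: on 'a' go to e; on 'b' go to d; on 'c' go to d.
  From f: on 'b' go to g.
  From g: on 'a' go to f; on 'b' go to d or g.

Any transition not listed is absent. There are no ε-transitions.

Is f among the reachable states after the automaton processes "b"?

No

Start in {d}.
Read 'b': {d} → {g}.
State f is not in {g}.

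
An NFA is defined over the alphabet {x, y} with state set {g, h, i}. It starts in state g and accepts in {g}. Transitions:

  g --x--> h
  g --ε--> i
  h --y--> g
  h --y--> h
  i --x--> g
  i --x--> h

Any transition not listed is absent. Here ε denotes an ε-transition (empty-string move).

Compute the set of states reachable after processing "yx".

Start: ε-closure({g}) = {g, i}.
Read 'y': {g, i} → ∅.
The set is empty and remains empty for the remaining 1 symbol.

∅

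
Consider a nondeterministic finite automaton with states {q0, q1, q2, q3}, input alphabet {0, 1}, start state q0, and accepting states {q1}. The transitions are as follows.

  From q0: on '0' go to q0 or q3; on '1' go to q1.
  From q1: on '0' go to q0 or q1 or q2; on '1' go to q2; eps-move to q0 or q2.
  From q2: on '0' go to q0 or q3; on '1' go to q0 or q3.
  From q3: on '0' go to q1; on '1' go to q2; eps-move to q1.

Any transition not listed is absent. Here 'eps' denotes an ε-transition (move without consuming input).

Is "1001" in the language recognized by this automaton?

Yes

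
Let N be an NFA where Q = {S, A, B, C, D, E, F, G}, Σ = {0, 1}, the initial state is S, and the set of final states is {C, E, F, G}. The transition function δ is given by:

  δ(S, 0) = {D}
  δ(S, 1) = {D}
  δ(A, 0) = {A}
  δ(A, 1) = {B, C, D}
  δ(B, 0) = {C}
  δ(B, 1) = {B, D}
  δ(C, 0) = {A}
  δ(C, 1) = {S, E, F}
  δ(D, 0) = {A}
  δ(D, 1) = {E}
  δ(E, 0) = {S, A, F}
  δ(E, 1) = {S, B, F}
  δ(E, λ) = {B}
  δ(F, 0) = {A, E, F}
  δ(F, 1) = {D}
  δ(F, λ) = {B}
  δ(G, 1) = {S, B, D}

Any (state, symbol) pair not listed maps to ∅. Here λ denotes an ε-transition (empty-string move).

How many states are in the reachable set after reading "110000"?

7

Start in {S}.
Read '1': S→{D}; now {D}.
Read '1': D→{E}; union {E}; ε-closure = {B, E}.
Read '0': B→{C}, E→{S, A, F}; union {S, A, C, F}; ε-closure = {S, A, B, C, F}.
Read '0': S→{D}, A→{A}, B→{C}, C→{A}, F→{A, E, F}; union {A, C, D, E, F}; ε-closure = {A, B, C, D, E, F}.
Read '0': A→{A}, B→{C}, C→{A}, D→{A}, E→{S, A, F}, F→{A, E, F}; union {S, A, C, E, F}; ε-closure = {S, A, B, C, E, F}.
Read '0': S→{D}, A→{A}, B→{C}, C→{A}, E→{S, A, F}, F→{A, E, F}; union {S, A, C, D, E, F}; ε-closure = {S, A, B, C, D, E, F}.
That set has 7 states.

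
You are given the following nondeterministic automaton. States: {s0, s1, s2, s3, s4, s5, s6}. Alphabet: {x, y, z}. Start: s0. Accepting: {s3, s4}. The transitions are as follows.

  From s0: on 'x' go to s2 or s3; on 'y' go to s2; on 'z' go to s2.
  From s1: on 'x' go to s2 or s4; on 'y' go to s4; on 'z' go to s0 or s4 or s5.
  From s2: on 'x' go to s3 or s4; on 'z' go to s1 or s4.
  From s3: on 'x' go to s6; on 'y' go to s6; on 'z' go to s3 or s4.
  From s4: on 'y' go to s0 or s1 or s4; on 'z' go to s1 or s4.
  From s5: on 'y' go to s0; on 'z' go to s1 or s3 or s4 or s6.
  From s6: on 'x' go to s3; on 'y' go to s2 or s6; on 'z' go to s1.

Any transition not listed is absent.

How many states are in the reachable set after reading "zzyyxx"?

Start in {s0}.
Read 'z': s0→{s2}; now {s2}.
Read 'z': s2→{s1, s4}; now {s1, s4}.
Read 'y': s1→{s4}, s4→{s0, s1, s4}; now {s0, s1, s4}.
Read 'y': s0→{s2}, s1→{s4}, s4→{s0, s1, s4}; now {s0, s1, s2, s4}.
Read 'x': s0→{s2, s3}, s1→{s2, s4}, s2→{s3, s4}, s4→∅; now {s2, s3, s4}.
Read 'x': s2→{s3, s4}, s3→{s6}, s4→∅; now {s3, s4, s6}.
That set has 3 states.

3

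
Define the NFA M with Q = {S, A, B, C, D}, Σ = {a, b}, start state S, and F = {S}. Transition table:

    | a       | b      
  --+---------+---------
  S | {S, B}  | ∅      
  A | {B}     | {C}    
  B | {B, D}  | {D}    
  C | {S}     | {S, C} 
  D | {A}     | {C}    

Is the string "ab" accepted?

No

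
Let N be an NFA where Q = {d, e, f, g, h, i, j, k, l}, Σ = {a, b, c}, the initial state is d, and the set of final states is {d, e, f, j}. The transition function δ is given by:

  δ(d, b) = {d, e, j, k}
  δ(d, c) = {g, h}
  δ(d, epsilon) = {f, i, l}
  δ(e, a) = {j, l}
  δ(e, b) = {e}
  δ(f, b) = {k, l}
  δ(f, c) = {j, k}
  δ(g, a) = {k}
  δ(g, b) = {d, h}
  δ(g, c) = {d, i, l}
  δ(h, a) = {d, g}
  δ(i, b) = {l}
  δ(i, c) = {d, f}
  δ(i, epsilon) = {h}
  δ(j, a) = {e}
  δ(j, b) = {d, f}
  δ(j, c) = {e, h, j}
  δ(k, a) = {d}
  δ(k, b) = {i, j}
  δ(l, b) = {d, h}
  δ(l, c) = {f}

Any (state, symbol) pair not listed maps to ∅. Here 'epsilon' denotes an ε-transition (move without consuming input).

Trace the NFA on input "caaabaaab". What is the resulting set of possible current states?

{d, e, f, h, i, j, k, l}

Start: ε-closure({d}) = {d, f, h, i, l}.
Read 'c': d→{g, h}, f→{j, k}, h→∅, i→{d, f}, l→{f}; union {d, f, g, h, j, k}; ε-closure = {d, f, g, h, i, j, k, l}.
Read 'a': d→∅, f→∅, g→{k}, h→{d, g}, i→∅, j→{e}, k→{d}, l→∅; union {d, e, g, k}; ε-closure = {d, e, f, g, h, i, k, l}.
Read 'a': d→∅, e→{j, l}, f→∅, g→{k}, h→{d, g}, i→∅, k→{d}, l→∅; union {d, g, j, k, l}; ε-closure = {d, f, g, h, i, j, k, l}.
Read 'a': d→∅, f→∅, g→{k}, h→{d, g}, i→∅, j→{e}, k→{d}, l→∅; union {d, e, g, k}; ε-closure = {d, e, f, g, h, i, k, l}.
Read 'b': d→{d, e, j, k}, e→{e}, f→{k, l}, g→{d, h}, h→∅, i→{l}, k→{i, j}, l→{d, h}; union {d, e, h, i, j, k, l}; ε-closure = {d, e, f, h, i, j, k, l}.
Read 'a': d→∅, e→{j, l}, f→∅, h→{d, g}, i→∅, j→{e}, k→{d}, l→∅; union {d, e, g, j, l}; ε-closure = {d, e, f, g, h, i, j, l}.
Read 'a': d→∅, e→{j, l}, f→∅, g→{k}, h→{d, g}, i→∅, j→{e}, l→∅; union {d, e, g, j, k, l}; ε-closure = {d, e, f, g, h, i, j, k, l}.
Read 'a': d→∅, e→{j, l}, f→∅, g→{k}, h→{d, g}, i→∅, j→{e}, k→{d}, l→∅; union {d, e, g, j, k, l}; ε-closure = {d, e, f, g, h, i, j, k, l}.
Read 'b': d→{d, e, j, k}, e→{e}, f→{k, l}, g→{d, h}, h→∅, i→{l}, j→{d, f}, k→{i, j}, l→{d, h}; now {d, e, f, h, i, j, k, l}.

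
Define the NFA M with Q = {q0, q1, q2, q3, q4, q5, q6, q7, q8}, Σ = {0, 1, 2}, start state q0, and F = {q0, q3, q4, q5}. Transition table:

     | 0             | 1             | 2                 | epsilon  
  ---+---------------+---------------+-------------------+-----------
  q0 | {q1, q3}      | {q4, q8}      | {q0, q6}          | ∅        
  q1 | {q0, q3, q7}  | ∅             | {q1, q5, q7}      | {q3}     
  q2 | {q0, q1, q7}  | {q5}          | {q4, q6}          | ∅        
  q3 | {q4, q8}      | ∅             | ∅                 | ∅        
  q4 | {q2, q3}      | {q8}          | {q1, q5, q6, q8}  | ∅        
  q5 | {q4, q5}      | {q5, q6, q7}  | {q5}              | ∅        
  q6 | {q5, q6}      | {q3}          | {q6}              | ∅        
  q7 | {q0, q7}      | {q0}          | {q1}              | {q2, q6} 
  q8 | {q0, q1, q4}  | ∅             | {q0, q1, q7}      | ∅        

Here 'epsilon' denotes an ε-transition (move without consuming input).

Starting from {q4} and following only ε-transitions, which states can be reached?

{q4}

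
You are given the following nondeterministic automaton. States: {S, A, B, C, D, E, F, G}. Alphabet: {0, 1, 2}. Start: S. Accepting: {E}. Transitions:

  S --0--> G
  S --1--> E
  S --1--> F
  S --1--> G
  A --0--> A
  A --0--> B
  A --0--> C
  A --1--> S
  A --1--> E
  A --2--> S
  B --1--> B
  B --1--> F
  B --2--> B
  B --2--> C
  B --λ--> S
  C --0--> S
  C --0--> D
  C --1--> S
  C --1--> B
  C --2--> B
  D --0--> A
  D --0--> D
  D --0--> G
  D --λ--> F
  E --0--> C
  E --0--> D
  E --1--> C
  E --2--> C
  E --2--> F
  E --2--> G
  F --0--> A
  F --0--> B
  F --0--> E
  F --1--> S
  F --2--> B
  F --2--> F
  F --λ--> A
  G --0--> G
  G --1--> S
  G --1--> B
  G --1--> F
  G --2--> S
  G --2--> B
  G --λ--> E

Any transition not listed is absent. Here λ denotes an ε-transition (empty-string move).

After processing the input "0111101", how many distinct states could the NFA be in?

7

Start in {S}.
Read '0': {S} → {E, G}.
Read '1': {E, G} → {S, A, B, C, F}.
Read '1': {S, A, B, C, F} → {S, A, B, E, F, G}.
Read '1': {S, A, B, E, F, G} → {S, A, B, C, E, F, G}.
Read '1': {S, A, B, C, E, F, G} → {S, A, B, C, E, F, G}.
Read '0': {S, A, B, C, E, F, G} → {S, A, B, C, D, E, F, G}.
Read '1': {S, A, B, C, D, E, F, G} → {S, A, B, C, E, F, G}.
That set has 7 states.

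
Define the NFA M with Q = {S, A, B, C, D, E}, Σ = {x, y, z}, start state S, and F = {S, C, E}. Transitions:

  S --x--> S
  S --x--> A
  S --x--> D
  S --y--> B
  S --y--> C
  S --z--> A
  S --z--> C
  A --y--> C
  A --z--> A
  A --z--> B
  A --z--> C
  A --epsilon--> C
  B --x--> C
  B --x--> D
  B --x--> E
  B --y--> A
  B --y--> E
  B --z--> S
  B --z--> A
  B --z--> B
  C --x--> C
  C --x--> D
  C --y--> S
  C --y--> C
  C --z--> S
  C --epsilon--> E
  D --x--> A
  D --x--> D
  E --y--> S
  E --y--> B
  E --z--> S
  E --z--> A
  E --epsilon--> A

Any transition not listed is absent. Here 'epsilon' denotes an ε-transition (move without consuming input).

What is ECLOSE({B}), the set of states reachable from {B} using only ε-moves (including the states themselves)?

Begin with {B}.
No ε-moves leave this set, so the closure equals the set itself.

{B}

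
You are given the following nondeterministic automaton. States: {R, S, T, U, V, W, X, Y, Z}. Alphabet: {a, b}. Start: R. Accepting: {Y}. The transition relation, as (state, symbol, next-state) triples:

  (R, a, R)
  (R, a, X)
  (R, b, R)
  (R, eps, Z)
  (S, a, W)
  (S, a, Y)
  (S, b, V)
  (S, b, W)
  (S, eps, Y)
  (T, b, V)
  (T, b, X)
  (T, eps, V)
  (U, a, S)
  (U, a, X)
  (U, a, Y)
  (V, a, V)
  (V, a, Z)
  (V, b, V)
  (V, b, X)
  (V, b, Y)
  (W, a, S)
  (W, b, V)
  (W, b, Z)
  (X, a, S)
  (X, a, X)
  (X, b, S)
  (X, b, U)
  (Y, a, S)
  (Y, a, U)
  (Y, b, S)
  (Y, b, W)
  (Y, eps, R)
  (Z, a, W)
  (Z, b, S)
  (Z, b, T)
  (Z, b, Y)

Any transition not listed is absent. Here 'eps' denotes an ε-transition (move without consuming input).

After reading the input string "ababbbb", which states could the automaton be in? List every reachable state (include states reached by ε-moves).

Start: ε-closure({R}) = {R, Z}.
Read 'a': {R, Z} → {R, W, X, Z}.
Read 'b': {R, W, X, Z} → {R, S, T, U, V, Y, Z}.
Read 'a': {R, S, T, U, V, Y, Z} → {R, S, U, V, W, X, Y, Z}.
Read 'b': {R, S, U, V, W, X, Y, Z} → {R, S, T, U, V, W, X, Y, Z}.
Read 'b': {R, S, T, U, V, W, X, Y, Z} → {R, S, T, U, V, W, X, Y, Z}.
Read 'b': {R, S, T, U, V, W, X, Y, Z} → {R, S, T, U, V, W, X, Y, Z}.
Read 'b': {R, S, T, U, V, W, X, Y, Z} → {R, S, T, U, V, W, X, Y, Z}.

{R, S, T, U, V, W, X, Y, Z}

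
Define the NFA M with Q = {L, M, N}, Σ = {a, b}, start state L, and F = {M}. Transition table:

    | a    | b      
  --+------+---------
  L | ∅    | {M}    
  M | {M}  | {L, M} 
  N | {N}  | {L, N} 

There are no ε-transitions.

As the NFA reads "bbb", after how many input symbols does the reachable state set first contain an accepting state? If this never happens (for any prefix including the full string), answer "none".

1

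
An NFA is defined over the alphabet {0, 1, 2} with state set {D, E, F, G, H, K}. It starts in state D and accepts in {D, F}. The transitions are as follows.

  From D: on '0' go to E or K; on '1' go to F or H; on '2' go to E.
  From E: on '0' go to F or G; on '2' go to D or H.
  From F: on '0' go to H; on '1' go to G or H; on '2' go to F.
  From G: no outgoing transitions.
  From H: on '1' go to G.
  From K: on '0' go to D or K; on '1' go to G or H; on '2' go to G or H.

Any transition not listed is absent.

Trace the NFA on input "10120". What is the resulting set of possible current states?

Start in {D}.
Read '1': {D} → {F, H}.
Read '0': {F, H} → {H}.
Read '1': {H} → {G}.
Read '2': {G} → ∅.
The set is empty and remains empty for the remaining 1 symbol.

∅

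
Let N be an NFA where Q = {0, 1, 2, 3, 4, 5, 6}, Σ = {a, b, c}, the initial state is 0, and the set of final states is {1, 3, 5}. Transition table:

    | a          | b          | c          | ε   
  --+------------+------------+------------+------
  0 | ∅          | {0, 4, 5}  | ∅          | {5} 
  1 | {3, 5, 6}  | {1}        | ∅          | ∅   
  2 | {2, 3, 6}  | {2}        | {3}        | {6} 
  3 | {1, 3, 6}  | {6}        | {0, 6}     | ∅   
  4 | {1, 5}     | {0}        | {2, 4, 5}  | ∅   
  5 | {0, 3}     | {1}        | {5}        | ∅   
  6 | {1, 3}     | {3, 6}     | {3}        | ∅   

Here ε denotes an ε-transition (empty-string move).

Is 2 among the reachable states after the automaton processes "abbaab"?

Start: ε-closure({0}) = {0, 5}.
Read 'a': 0→∅, 5→{0, 3}; union {0, 3}; ε-closure = {0, 3, 5}.
Read 'b': 0→{0, 4, 5}, 3→{6}, 5→{1}; now {0, 1, 4, 5, 6}.
Read 'b': 0→{0, 4, 5}, 1→{1}, 4→{0}, 5→{1}, 6→{3, 6}; now {0, 1, 3, 4, 5, 6}.
Read 'a': 0→∅, 1→{3, 5, 6}, 3→{1, 3, 6}, 4→{1, 5}, 5→{0, 3}, 6→{1, 3}; now {0, 1, 3, 5, 6}.
Read 'a': 0→∅, 1→{3, 5, 6}, 3→{1, 3, 6}, 5→{0, 3}, 6→{1, 3}; now {0, 1, 3, 5, 6}.
Read 'b': 0→{0, 4, 5}, 1→{1}, 3→{6}, 5→{1}, 6→{3, 6}; now {0, 1, 3, 4, 5, 6}.
State 2 is not in {0, 1, 3, 4, 5, 6}.

No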